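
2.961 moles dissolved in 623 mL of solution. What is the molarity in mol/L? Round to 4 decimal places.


Convert volume to liters: V_L = V_mL / 1000.
V_L = 623 / 1000 = 0.623 L
M = n / V_L = 2.961 / 0.623
M = 4.75280899 mol/L, rounded to 4 dp:

4.7528 mol/L


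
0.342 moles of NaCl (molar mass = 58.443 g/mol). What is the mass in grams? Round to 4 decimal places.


mass = n * M
mass = 0.342 * 58.443
mass = 19.987506 g, rounded to 4 dp:

19.9875 g


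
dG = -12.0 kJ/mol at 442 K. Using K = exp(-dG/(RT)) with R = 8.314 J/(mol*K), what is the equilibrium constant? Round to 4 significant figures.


dG is in kJ/mol; multiply by 1000 to match R in J/(mol*K).
RT = 8.314 * 442 = 3674.788 J/mol
exponent = -dG*1000 / (RT) = -(-12.0*1000) / 3674.788 = 3.2654945
K = exp(3.2654945)
K = 26.19306, rounded to 4 significant figures:

26.19


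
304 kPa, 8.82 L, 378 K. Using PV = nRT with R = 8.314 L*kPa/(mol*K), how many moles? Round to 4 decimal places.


PV = nRT, solve for n = PV / (RT).
PV = 304 * 8.82 = 2681.28
RT = 8.314 * 378 = 3142.692
n = 2681.28 / 3142.692
n = 0.85317938 mol, rounded to 4 dp:

0.8532 mol


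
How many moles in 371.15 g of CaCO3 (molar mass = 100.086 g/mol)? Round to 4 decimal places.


n = mass / M
n = 371.15 / 100.086
n = 3.70831085 mol, rounded to 4 dp:

3.7083 mol


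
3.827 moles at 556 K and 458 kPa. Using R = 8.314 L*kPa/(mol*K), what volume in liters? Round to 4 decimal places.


PV = nRT, solve for V = nRT / P.
nRT = 3.827 * 8.314 * 556 = 17690.629
V = 17690.629 / 458
V = 38.62582751 L, rounded to 4 dp:

38.6258 L


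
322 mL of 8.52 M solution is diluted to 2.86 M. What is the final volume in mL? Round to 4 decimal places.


Dilution: M1*V1 = M2*V2, solve for V2.
V2 = M1*V1 / M2
V2 = 8.52 * 322 / 2.86
V2 = 2743.44 / 2.86
V2 = 959.24475524 mL, rounded to 4 dp:

959.2448 mL


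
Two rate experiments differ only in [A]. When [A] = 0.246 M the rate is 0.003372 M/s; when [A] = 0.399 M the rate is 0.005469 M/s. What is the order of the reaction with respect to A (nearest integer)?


Rate is proportional to [A]^n, so rate2/rate1 = ([A]2/[A]1)^n. Take logs to solve for n.
rate2/rate1 = 0.005469 / 0.003372 = 1.6219
[A]2/[A]1 = 0.399 / 0.246 = 1.622
n = ln(1.6219) / ln(1.622) = 1.0
Nearest integer order:

1


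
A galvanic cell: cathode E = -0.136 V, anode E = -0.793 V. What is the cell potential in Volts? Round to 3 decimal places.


Standard cell potential: E_cell = E_cathode - E_anode.
E_cell = -0.136 - (-0.793)
E_cell = 0.657 V, rounded to 3 dp:

0.657 V


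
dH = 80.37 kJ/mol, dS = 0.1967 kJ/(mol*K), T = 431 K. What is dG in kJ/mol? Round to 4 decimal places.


Gibbs: dG = dH - T*dS (consistent units, dS already in kJ/(mol*K)).
T*dS = 431 * 0.1967 = 84.7777
dG = 80.37 - (84.7777)
dG = -4.4077 kJ/mol, rounded to 4 dp:

-4.4077 kJ/mol


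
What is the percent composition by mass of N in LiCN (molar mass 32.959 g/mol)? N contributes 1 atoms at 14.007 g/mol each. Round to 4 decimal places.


pct = 100 * (n_elem * M_elem) / M_total
mass_contribution = 1 * 14.007 = 14.007 g/mol
pct = 100 * 14.007 / 32.959
pct = 42.49825541 %, rounded to 4 dp:

42.4983 %


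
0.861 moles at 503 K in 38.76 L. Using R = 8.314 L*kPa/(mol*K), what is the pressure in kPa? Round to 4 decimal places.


PV = nRT, solve for P = nRT / V.
nRT = 0.861 * 8.314 * 503 = 3600.6521
P = 3600.6521 / 38.76
P = 92.89608101 kPa, rounded to 4 dp:

92.8961 kPa


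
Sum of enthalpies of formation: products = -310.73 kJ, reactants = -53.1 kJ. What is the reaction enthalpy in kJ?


dH_rxn = sum(dH_f products) - sum(dH_f reactants)
dH_rxn = -310.73 - (-53.1)
dH_rxn = -257.63 kJ:

-257.63 kJ


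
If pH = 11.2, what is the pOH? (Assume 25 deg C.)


At 25 deg C, pH + pOH = 14.
pOH = 14 - pH = 14 - 11.2
pOH = 2.8:

2.80


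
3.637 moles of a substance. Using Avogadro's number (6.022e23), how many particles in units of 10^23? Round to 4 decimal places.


N = n * NA, then divide by 1e23 for the requested units.
N / 1e23 = n * 6.022
N / 1e23 = 3.637 * 6.022
N / 1e23 = 21.902014, rounded to 4 dp:

21.9020


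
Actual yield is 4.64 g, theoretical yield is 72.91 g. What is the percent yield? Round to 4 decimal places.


% yield = 100 * actual / theoretical
% yield = 100 * 4.64 / 72.91
% yield = 6.36401042 %, rounded to 4 dp:

6.3640 %


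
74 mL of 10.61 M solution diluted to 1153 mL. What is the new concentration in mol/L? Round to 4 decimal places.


Dilution: M1*V1 = M2*V2, solve for M2.
M2 = M1*V1 / V2
M2 = 10.61 * 74 / 1153
M2 = 785.14 / 1153
M2 = 0.68095403 mol/L, rounded to 4 dp:

0.6810 mol/L


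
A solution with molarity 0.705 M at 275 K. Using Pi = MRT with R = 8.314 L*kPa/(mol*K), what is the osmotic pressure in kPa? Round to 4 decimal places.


Osmotic pressure (van't Hoff): Pi = M*R*T.
RT = 8.314 * 275 = 2286.35
Pi = 0.705 * 2286.35
Pi = 1611.87675 kPa, rounded to 4 dp:

1611.8768 kPa


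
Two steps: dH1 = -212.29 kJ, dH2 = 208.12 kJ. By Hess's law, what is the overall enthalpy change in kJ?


Hess's law: enthalpy is a state function, so add the step enthalpies.
dH_total = dH1 + dH2 = -212.29 + (208.12)
dH_total = -4.17 kJ:

-4.17 kJ


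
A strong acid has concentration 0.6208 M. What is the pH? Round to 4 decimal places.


A strong acid dissociates completely, so [H+] equals the given concentration.
pH = -log10([H+]) = -log10(0.6208)
pH = 0.20704829, rounded to 4 dp:

0.2070


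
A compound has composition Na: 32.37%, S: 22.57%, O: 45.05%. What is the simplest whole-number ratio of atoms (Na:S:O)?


Assume 100 g of compound, divide each mass% by atomic mass to get moles, then normalize by the smallest to get a raw atom ratio.
Moles per 100 g: Na: 32.37/22.99 = 1.408, S: 22.57/32.065 = 0.7039, O: 45.05/15.999 = 2.8158
Raw ratio (divide by min = 0.7039): Na: 2.0, S: 1.0, O: 4.0
Multiply by 1 to clear fractions: Na: 2.0 ~= 2, S: 1.0 ~= 1, O: 4.0 ~= 4
Reduce by GCD to get the simplest whole-number ratio:

2:1:4


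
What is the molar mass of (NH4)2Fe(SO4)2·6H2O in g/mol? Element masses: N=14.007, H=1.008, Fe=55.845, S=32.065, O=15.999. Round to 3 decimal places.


M = sum(count * atomic_mass) over atoms.
M = 2*14.007 + 20*1.008 + 1*55.845 + 2*32.065 + 14*15.999
M = 28.014 + 20.16 + 55.845 + 64.13 + 223.986
M = 392.135 g/mol, rounded to 3 dp:

392.135 g/mol


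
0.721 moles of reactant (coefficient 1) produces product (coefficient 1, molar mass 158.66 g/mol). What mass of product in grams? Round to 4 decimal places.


Use the coefficient ratio to convert reactant moles to product moles, then multiply by the product's molar mass.
moles_P = moles_R * (coeff_P / coeff_R) = 0.721 * (1/1) = 0.721
mass_P = moles_P * M_P = 0.721 * 158.66
mass_P = 114.39386 g, rounded to 4 dp:

114.3939 g


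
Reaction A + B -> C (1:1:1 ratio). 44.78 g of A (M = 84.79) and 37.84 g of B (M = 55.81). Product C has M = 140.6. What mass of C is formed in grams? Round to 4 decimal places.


Find moles of each reactant; the smaller value is the limiting reagent in a 1:1:1 reaction, so moles_C equals moles of the limiter.
n_A = mass_A / M_A = 44.78 / 84.79 = 0.528128 mol
n_B = mass_B / M_B = 37.84 / 55.81 = 0.678015 mol
Limiting reagent: A (smaller), n_limiting = 0.528128 mol
mass_C = n_limiting * M_C = 0.528128 * 140.6
mass_C = 74.2547968 g, rounded to 4 dp:

74.2548 g


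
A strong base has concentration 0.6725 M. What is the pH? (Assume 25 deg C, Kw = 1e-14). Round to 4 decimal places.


A strong base dissociates completely, so [OH-] equals the given concentration.
pOH = -log10([OH-]) = -log10(0.6725) = 0.172308
pH = 14 - pOH = 14 - 0.172308
pH = 13.827692, rounded to 4 dp:

13.8277


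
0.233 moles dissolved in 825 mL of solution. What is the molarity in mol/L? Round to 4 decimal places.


Convert volume to liters: V_L = V_mL / 1000.
V_L = 825 / 1000 = 0.825 L
M = n / V_L = 0.233 / 0.825
M = 0.28242424 mol/L, rounded to 4 dp:

0.2824 mol/L


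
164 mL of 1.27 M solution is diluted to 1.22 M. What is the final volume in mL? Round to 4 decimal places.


Dilution: M1*V1 = M2*V2, solve for V2.
V2 = M1*V1 / M2
V2 = 1.27 * 164 / 1.22
V2 = 208.28 / 1.22
V2 = 170.72131148 mL, rounded to 4 dp:

170.7213 mL


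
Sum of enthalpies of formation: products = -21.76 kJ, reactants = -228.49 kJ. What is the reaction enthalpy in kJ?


dH_rxn = sum(dH_f products) - sum(dH_f reactants)
dH_rxn = -21.76 - (-228.49)
dH_rxn = 206.73 kJ:

206.73 kJ


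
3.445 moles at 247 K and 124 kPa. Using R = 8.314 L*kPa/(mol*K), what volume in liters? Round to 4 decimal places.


PV = nRT, solve for V = nRT / P.
nRT = 3.445 * 8.314 * 247 = 7074.5073
V = 7074.5073 / 124
V = 57.05247823 L, rounded to 4 dp:

57.0525 L


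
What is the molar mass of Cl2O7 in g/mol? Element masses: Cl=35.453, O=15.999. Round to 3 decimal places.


M = sum(count * atomic_mass) over atoms.
M = 2*35.453 + 7*15.999
M = 70.906 + 111.993
M = 182.899 g/mol, rounded to 3 dp:

182.899 g/mol


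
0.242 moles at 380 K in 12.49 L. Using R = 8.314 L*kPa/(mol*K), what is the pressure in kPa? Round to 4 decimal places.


PV = nRT, solve for P = nRT / V.
nRT = 0.242 * 8.314 * 380 = 764.5554
P = 764.5554 / 12.49
P = 61.21340272 kPa, rounded to 4 dp:

61.2134 kPa


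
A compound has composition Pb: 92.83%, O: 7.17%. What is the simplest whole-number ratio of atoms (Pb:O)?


Assume 100 g of compound, divide each mass% by atomic mass to get moles, then normalize by the smallest to get a raw atom ratio.
Moles per 100 g: Pb: 92.83/207.2 = 0.448, O: 7.17/15.999 = 0.4482
Raw ratio (divide by min = 0.448): Pb: 1.0, O: 1.0
Multiply by 1 to clear fractions: Pb: 1.0 ~= 1, O: 1.0 ~= 1
Reduce by GCD to get the simplest whole-number ratio:

1:1


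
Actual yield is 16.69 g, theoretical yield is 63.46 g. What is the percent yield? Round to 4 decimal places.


% yield = 100 * actual / theoretical
% yield = 100 * 16.69 / 63.46
% yield = 26.30003152 %, rounded to 4 dp:

26.3000 %


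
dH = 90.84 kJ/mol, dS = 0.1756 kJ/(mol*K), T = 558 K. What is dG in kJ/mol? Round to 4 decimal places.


Gibbs: dG = dH - T*dS (consistent units, dS already in kJ/(mol*K)).
T*dS = 558 * 0.1756 = 97.9848
dG = 90.84 - (97.9848)
dG = -7.1448 kJ/mol, rounded to 4 dp:

-7.1448 kJ/mol


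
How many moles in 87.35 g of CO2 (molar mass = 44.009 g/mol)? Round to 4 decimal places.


n = mass / M
n = 87.35 / 44.009
n = 1.98482129 mol, rounded to 4 dp:

1.9848 mol


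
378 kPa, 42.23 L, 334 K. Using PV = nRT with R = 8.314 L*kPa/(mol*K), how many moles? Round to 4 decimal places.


PV = nRT, solve for n = PV / (RT).
PV = 378 * 42.23 = 15962.94
RT = 8.314 * 334 = 2776.876
n = 15962.94 / 2776.876
n = 5.7485246 mol, rounded to 4 dp:

5.7485 mol


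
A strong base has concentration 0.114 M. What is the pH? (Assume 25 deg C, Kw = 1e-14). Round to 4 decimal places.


A strong base dissociates completely, so [OH-] equals the given concentration.
pOH = -log10([OH-]) = -log10(0.114) = 0.943095
pH = 14 - pOH = 14 - 0.943095
pH = 13.056905, rounded to 4 dp:

13.0569


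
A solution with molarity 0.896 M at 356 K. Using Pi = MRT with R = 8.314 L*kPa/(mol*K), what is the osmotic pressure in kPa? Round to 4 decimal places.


Osmotic pressure (van't Hoff): Pi = M*R*T.
RT = 8.314 * 356 = 2959.784
Pi = 0.896 * 2959.784
Pi = 2651.966464 kPa, rounded to 4 dp:

2651.9665 kPa


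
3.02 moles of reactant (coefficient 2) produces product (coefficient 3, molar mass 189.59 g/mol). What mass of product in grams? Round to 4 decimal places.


Use the coefficient ratio to convert reactant moles to product moles, then multiply by the product's molar mass.
moles_P = moles_R * (coeff_P / coeff_R) = 3.02 * (3/2) = 4.53
mass_P = moles_P * M_P = 4.53 * 189.59
mass_P = 858.8427 g, rounded to 4 dp:

858.8427 g


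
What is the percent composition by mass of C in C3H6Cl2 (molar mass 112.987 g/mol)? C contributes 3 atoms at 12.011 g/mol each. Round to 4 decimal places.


pct = 100 * (n_elem * M_elem) / M_total
mass_contribution = 3 * 12.011 = 36.033 g/mol
pct = 100 * 36.033 / 112.987
pct = 31.89127953 %, rounded to 4 dp:

31.8913 %


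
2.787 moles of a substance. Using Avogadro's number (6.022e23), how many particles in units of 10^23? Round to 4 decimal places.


N = n * NA, then divide by 1e23 for the requested units.
N / 1e23 = n * 6.022
N / 1e23 = 2.787 * 6.022
N / 1e23 = 16.783314, rounded to 4 dp:

16.7833


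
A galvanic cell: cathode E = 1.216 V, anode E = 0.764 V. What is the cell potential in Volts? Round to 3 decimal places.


Standard cell potential: E_cell = E_cathode - E_anode.
E_cell = 1.216 - (0.764)
E_cell = 0.452 V, rounded to 3 dp:

0.452 V


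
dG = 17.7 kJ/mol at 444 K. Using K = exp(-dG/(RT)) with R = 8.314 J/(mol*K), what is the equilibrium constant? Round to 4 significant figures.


dG is in kJ/mol; multiply by 1000 to match R in J/(mol*K).
RT = 8.314 * 444 = 3691.416 J/mol
exponent = -dG*1000 / (RT) = -(17.7*1000) / 3691.416 = -4.79490797
K = exp(-4.79490797)
K = 0.00827176, rounded to 4 significant figures:

0.008272


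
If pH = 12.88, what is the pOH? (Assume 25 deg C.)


At 25 deg C, pH + pOH = 14.
pOH = 14 - pH = 14 - 12.88
pOH = 1.12:

1.12


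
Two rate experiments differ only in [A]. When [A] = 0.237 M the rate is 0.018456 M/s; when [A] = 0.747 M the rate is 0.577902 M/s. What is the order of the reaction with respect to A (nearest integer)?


Rate is proportional to [A]^n, so rate2/rate1 = ([A]2/[A]1)^n. Take logs to solve for n.
rate2/rate1 = 0.577902 / 0.018456 = 31.3124
[A]2/[A]1 = 0.747 / 0.237 = 3.1519
n = ln(31.3124) / ln(3.1519) = 3.0
Nearest integer order:

3


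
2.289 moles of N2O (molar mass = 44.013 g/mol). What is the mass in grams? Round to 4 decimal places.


mass = n * M
mass = 2.289 * 44.013
mass = 100.745757 g, rounded to 4 dp:

100.7458 g


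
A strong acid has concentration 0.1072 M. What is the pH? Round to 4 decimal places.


A strong acid dissociates completely, so [H+] equals the given concentration.
pH = -log10([H+]) = -log10(0.1072)
pH = 0.96980521, rounded to 4 dp:

0.9698


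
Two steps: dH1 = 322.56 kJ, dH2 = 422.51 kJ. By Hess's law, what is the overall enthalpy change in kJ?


Hess's law: enthalpy is a state function, so add the step enthalpies.
dH_total = dH1 + dH2 = 322.56 + (422.51)
dH_total = 745.07 kJ:

745.07 kJ


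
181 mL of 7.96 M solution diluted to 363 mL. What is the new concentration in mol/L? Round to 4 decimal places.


Dilution: M1*V1 = M2*V2, solve for M2.
M2 = M1*V1 / V2
M2 = 7.96 * 181 / 363
M2 = 1440.76 / 363
M2 = 3.96903581 mol/L, rounded to 4 dp:

3.9690 mol/L


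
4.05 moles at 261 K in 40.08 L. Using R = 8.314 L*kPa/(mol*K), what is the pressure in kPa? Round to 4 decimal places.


PV = nRT, solve for P = nRT / V.
nRT = 4.05 * 8.314 * 261 = 8788.3137
P = 8788.3137 / 40.08
P = 219.26930389 kPa, rounded to 4 dp:

219.2693 kPa


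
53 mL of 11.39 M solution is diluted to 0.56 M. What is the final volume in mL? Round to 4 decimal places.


Dilution: M1*V1 = M2*V2, solve for V2.
V2 = M1*V1 / M2
V2 = 11.39 * 53 / 0.56
V2 = 603.67 / 0.56
V2 = 1077.98214286 mL, rounded to 4 dp:

1077.9821 mL


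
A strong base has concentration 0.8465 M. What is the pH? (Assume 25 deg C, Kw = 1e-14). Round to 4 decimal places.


A strong base dissociates completely, so [OH-] equals the given concentration.
pOH = -log10([OH-]) = -log10(0.8465) = 0.072373
pH = 14 - pOH = 14 - 0.072373
pH = 13.927627, rounded to 4 dp:

13.9276


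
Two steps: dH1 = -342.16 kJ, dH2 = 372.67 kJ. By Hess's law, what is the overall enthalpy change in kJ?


Hess's law: enthalpy is a state function, so add the step enthalpies.
dH_total = dH1 + dH2 = -342.16 + (372.67)
dH_total = 30.51 kJ:

30.51 kJ


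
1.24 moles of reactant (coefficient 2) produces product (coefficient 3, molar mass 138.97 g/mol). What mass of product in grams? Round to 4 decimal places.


Use the coefficient ratio to convert reactant moles to product moles, then multiply by the product's molar mass.
moles_P = moles_R * (coeff_P / coeff_R) = 1.24 * (3/2) = 1.86
mass_P = moles_P * M_P = 1.86 * 138.97
mass_P = 258.4842 g, rounded to 4 dp:

258.4842 g


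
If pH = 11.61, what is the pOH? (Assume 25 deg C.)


At 25 deg C, pH + pOH = 14.
pOH = 14 - pH = 14 - 11.61
pOH = 2.39:

2.39


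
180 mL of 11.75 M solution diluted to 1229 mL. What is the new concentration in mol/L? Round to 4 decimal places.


Dilution: M1*V1 = M2*V2, solve for M2.
M2 = M1*V1 / V2
M2 = 11.75 * 180 / 1229
M2 = 2115.0 / 1229
M2 = 1.72091131 mol/L, rounded to 4 dp:

1.7209 mol/L


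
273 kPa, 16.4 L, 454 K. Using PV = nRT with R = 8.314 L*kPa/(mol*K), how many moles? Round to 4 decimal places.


PV = nRT, solve for n = PV / (RT).
PV = 273 * 16.4 = 4477.2
RT = 8.314 * 454 = 3774.556
n = 4477.2 / 3774.556
n = 1.18615276 mol, rounded to 4 dp:

1.1862 mol


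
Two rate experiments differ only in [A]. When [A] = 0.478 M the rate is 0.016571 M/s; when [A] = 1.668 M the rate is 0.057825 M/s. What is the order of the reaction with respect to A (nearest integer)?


Rate is proportional to [A]^n, so rate2/rate1 = ([A]2/[A]1)^n. Take logs to solve for n.
rate2/rate1 = 0.057825 / 0.016571 = 3.4895
[A]2/[A]1 = 1.668 / 0.478 = 3.4895
n = ln(3.4895) / ln(3.4895) = 1.0
Nearest integer order:

1


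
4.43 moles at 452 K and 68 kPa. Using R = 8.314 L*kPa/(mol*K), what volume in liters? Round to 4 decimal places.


PV = nRT, solve for V = nRT / P.
nRT = 4.43 * 8.314 * 452 = 16647.621
V = 16647.621 / 68
V = 244.81795588 L, rounded to 4 dp:

244.8180 L


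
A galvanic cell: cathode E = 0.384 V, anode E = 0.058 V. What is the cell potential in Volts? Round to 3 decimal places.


Standard cell potential: E_cell = E_cathode - E_anode.
E_cell = 0.384 - (0.058)
E_cell = 0.326 V, rounded to 3 dp:

0.326 V


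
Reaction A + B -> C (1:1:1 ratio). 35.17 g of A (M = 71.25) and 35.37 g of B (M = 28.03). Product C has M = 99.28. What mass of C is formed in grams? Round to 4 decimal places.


Find moles of each reactant; the smaller value is the limiting reagent in a 1:1:1 reaction, so moles_C equals moles of the limiter.
n_A = mass_A / M_A = 35.17 / 71.25 = 0.493614 mol
n_B = mass_B / M_B = 35.37 / 28.03 = 1.261862 mol
Limiting reagent: A (smaller), n_limiting = 0.493614 mol
mass_C = n_limiting * M_C = 0.493614 * 99.28
mass_C = 49.00599792 g, rounded to 4 dp:

49.0060 g


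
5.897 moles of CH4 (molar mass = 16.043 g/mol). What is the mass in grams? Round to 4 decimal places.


mass = n * M
mass = 5.897 * 16.043
mass = 94.605571 g, rounded to 4 dp:

94.6056 g


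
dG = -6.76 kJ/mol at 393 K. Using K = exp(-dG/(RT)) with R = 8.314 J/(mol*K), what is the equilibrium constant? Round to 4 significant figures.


dG is in kJ/mol; multiply by 1000 to match R in J/(mol*K).
RT = 8.314 * 393 = 3267.402 J/mol
exponent = -dG*1000 / (RT) = -(-6.76*1000) / 3267.402 = 2.06892204
K = exp(2.06892204)
K = 7.9162851, rounded to 4 significant figures:

7.916


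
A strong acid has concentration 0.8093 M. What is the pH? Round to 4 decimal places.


A strong acid dissociates completely, so [H+] equals the given concentration.
pH = -log10([H+]) = -log10(0.8093)
pH = 0.09189046, rounded to 4 dp:

0.0919


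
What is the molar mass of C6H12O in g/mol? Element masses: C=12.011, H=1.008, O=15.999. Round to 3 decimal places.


M = sum(count * atomic_mass) over atoms.
M = 6*12.011 + 12*1.008 + 1*15.999
M = 72.066 + 12.096 + 15.999
M = 100.161 g/mol, rounded to 3 dp:

100.161 g/mol


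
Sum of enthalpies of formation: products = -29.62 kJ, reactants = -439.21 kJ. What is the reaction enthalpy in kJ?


dH_rxn = sum(dH_f products) - sum(dH_f reactants)
dH_rxn = -29.62 - (-439.21)
dH_rxn = 409.59 kJ:

409.59 kJ


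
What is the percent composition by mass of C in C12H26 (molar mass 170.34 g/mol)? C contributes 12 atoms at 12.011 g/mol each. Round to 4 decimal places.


pct = 100 * (n_elem * M_elem) / M_total
mass_contribution = 12 * 12.011 = 144.132 g/mol
pct = 100 * 144.132 / 170.34
pct = 84.61430081 %, rounded to 4 dp:

84.6143 %


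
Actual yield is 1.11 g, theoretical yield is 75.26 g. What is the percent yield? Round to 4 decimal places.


% yield = 100 * actual / theoretical
% yield = 100 * 1.11 / 75.26
% yield = 1.47488706 %, rounded to 4 dp:

1.4749 %


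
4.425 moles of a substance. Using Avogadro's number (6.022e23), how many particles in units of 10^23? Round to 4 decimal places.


N = n * NA, then divide by 1e23 for the requested units.
N / 1e23 = n * 6.022
N / 1e23 = 4.425 * 6.022
N / 1e23 = 26.64735, rounded to 4 dp:

26.6474


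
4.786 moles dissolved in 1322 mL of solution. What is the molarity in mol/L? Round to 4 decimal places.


Convert volume to liters: V_L = V_mL / 1000.
V_L = 1322 / 1000 = 1.322 L
M = n / V_L = 4.786 / 1.322
M = 3.62027231 mol/L, rounded to 4 dp:

3.6203 mol/L


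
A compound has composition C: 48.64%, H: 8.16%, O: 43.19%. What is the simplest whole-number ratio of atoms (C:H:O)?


Assume 100 g of compound, divide each mass% by atomic mass to get moles, then normalize by the smallest to get a raw atom ratio.
Moles per 100 g: C: 48.64/12.011 = 4.0496, H: 8.16/1.008 = 8.0952, O: 43.19/15.999 = 2.6995
Raw ratio (divide by min = 2.6995): C: 1.5, H: 2.999, O: 1.0
Multiply by 2 to clear fractions: C: 3.0 ~= 3, H: 5.997 ~= 6, O: 2.0 ~= 2
Reduce by GCD to get the simplest whole-number ratio:

3:6:2


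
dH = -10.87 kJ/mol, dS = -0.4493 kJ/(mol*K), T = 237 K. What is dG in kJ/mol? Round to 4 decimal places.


Gibbs: dG = dH - T*dS (consistent units, dS already in kJ/(mol*K)).
T*dS = 237 * -0.4493 = -106.4841
dG = -10.87 - (-106.4841)
dG = 95.6141 kJ/mol, rounded to 4 dp:

95.6141 kJ/mol


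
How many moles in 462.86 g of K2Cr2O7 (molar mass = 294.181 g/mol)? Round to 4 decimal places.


n = mass / M
n = 462.86 / 294.181
n = 1.57338509 mol, rounded to 4 dp:

1.5734 mol


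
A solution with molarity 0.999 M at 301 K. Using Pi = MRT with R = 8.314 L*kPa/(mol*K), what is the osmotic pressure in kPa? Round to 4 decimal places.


Osmotic pressure (van't Hoff): Pi = M*R*T.
RT = 8.314 * 301 = 2502.514
Pi = 0.999 * 2502.514
Pi = 2500.011486 kPa, rounded to 4 dp:

2500.0115 kPa


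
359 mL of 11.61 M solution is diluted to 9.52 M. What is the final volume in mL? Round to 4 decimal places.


Dilution: M1*V1 = M2*V2, solve for V2.
V2 = M1*V1 / M2
V2 = 11.61 * 359 / 9.52
V2 = 4167.99 / 9.52
V2 = 437.81407563 mL, rounded to 4 dp:

437.8141 mL


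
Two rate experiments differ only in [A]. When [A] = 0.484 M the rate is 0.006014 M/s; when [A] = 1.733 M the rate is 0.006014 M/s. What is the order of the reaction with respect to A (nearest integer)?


Rate is proportional to [A]^n, so rate2/rate1 = ([A]2/[A]1)^n. Take logs to solve for n.
rate2/rate1 = 0.006014 / 0.006014 = 1.0
[A]2/[A]1 = 1.733 / 0.484 = 3.5806
n = ln(1.0) / ln(3.5806) = 0.0
Nearest integer order:

0


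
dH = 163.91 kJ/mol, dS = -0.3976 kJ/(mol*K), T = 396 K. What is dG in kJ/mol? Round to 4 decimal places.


Gibbs: dG = dH - T*dS (consistent units, dS already in kJ/(mol*K)).
T*dS = 396 * -0.3976 = -157.4496
dG = 163.91 - (-157.4496)
dG = 321.3596 kJ/mol, rounded to 4 dp:

321.3596 kJ/mol


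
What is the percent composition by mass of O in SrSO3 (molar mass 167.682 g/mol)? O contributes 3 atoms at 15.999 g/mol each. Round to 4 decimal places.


pct = 100 * (n_elem * M_elem) / M_total
mass_contribution = 3 * 15.999 = 47.997 g/mol
pct = 100 * 47.997 / 167.682
pct = 28.62382367 %, rounded to 4 dp:

28.6238 %


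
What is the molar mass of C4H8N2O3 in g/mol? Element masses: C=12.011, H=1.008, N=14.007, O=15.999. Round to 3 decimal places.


M = sum(count * atomic_mass) over atoms.
M = 4*12.011 + 8*1.008 + 2*14.007 + 3*15.999
M = 48.044 + 8.064 + 28.014 + 47.997
M = 132.119 g/mol, rounded to 3 dp:

132.119 g/mol


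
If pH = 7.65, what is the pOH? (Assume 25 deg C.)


At 25 deg C, pH + pOH = 14.
pOH = 14 - pH = 14 - 7.65
pOH = 6.35:

6.35


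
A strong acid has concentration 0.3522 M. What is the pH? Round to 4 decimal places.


A strong acid dissociates completely, so [H+] equals the given concentration.
pH = -log10([H+]) = -log10(0.3522)
pH = 0.45321065, rounded to 4 dp:

0.4532


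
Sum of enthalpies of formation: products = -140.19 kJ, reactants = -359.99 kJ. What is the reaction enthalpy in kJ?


dH_rxn = sum(dH_f products) - sum(dH_f reactants)
dH_rxn = -140.19 - (-359.99)
dH_rxn = 219.8 kJ:

219.80 kJ


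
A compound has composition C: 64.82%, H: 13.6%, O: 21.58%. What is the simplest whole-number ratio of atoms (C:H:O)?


Assume 100 g of compound, divide each mass% by atomic mass to get moles, then normalize by the smallest to get a raw atom ratio.
Moles per 100 g: C: 64.82/12.011 = 5.3967, H: 13.6/1.008 = 13.4921, O: 21.58/15.999 = 1.3488
Raw ratio (divide by min = 1.3488): C: 4.001, H: 10.003, O: 1.0
Multiply by 1 to clear fractions: C: 4.001 ~= 4, H: 10.003 ~= 10, O: 1.0 ~= 1
Reduce by GCD to get the simplest whole-number ratio:

4:10:1


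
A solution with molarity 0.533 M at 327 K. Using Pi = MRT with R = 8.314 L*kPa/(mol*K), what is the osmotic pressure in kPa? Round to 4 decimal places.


Osmotic pressure (van't Hoff): Pi = M*R*T.
RT = 8.314 * 327 = 2718.678
Pi = 0.533 * 2718.678
Pi = 1449.055374 kPa, rounded to 4 dp:

1449.0554 kPa


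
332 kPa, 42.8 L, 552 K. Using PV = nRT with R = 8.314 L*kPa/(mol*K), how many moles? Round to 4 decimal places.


PV = nRT, solve for n = PV / (RT).
PV = 332 * 42.8 = 14209.6
RT = 8.314 * 552 = 4589.328
n = 14209.6 / 4589.328
n = 3.09622672 mol, rounded to 4 dp:

3.0962 mol


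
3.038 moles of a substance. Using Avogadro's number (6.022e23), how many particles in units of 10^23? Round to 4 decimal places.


N = n * NA, then divide by 1e23 for the requested units.
N / 1e23 = n * 6.022
N / 1e23 = 3.038 * 6.022
N / 1e23 = 18.294836, rounded to 4 dp:

18.2948


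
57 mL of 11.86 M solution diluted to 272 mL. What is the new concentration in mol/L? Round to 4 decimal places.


Dilution: M1*V1 = M2*V2, solve for M2.
M2 = M1*V1 / V2
M2 = 11.86 * 57 / 272
M2 = 676.02 / 272
M2 = 2.48536765 mol/L, rounded to 4 dp:

2.4854 mol/L


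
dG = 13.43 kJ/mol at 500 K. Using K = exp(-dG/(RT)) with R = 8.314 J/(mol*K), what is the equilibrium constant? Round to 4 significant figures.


dG is in kJ/mol; multiply by 1000 to match R in J/(mol*K).
RT = 8.314 * 500 = 4157.0 J/mol
exponent = -dG*1000 / (RT) = -(13.43*1000) / 4157.0 = -3.23069521
K = exp(-3.23069521)
K = 0.039530008, rounded to 4 significant figures:

0.03953


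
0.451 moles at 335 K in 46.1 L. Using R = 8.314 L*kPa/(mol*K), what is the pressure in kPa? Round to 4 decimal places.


PV = nRT, solve for P = nRT / V.
nRT = 0.451 * 8.314 * 335 = 1256.1207
P = 1256.1207 / 46.1
P = 27.24773753 kPa, rounded to 4 dp:

27.2477 kPa


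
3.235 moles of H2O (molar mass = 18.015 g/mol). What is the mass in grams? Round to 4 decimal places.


mass = n * M
mass = 3.235 * 18.015
mass = 58.278525 g, rounded to 4 dp:

58.2785 g


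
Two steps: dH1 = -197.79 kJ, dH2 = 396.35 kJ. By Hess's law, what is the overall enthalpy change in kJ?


Hess's law: enthalpy is a state function, so add the step enthalpies.
dH_total = dH1 + dH2 = -197.79 + (396.35)
dH_total = 198.56 kJ:

198.56 kJ


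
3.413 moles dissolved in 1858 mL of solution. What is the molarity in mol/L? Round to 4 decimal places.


Convert volume to liters: V_L = V_mL / 1000.
V_L = 1858 / 1000 = 1.858 L
M = n / V_L = 3.413 / 1.858
M = 1.83692142 mol/L, rounded to 4 dp:

1.8369 mol/L


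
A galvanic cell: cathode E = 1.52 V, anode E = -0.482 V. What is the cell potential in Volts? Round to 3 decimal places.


Standard cell potential: E_cell = E_cathode - E_anode.
E_cell = 1.52 - (-0.482)
E_cell = 2.002 V, rounded to 3 dp:

2.002 V


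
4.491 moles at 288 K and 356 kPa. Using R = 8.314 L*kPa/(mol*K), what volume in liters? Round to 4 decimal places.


PV = nRT, solve for V = nRT / P.
nRT = 4.491 * 8.314 * 288 = 10753.3941
V = 10753.3941 / 356
V = 30.2061632 L, rounded to 4 dp:

30.2062 L


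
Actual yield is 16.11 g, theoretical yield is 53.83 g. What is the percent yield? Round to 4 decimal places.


% yield = 100 * actual / theoretical
% yield = 100 * 16.11 / 53.83
% yield = 29.92754969 %, rounded to 4 dp:

29.9275 %


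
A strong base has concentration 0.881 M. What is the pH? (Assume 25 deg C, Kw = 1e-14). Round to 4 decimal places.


A strong base dissociates completely, so [OH-] equals the given concentration.
pOH = -log10([OH-]) = -log10(0.881) = 0.055024
pH = 14 - pOH = 14 - 0.055024
pH = 13.944976, rounded to 4 dp:

13.9450


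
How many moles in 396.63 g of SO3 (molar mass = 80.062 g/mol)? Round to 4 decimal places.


n = mass / M
n = 396.63 / 80.062
n = 4.95403562 mol, rounded to 4 dp:

4.9540 mol


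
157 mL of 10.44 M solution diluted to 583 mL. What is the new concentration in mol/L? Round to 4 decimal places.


Dilution: M1*V1 = M2*V2, solve for M2.
M2 = M1*V1 / V2
M2 = 10.44 * 157 / 583
M2 = 1639.08 / 583
M2 = 2.81145798 mol/L, rounded to 4 dp:

2.8115 mol/L


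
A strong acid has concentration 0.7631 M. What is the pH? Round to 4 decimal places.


A strong acid dissociates completely, so [H+] equals the given concentration.
pH = -log10([H+]) = -log10(0.7631)
pH = 0.11741855, rounded to 4 dp:

0.1174


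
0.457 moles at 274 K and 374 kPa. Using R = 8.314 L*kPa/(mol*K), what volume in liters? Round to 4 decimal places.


PV = nRT, solve for V = nRT / P.
nRT = 0.457 * 8.314 * 274 = 1041.0625
V = 1041.0625 / 374
V = 2.78358957 L, rounded to 4 dp:

2.7836 L


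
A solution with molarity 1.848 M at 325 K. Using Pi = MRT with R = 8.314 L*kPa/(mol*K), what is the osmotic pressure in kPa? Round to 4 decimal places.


Osmotic pressure (van't Hoff): Pi = M*R*T.
RT = 8.314 * 325 = 2702.05
Pi = 1.848 * 2702.05
Pi = 4993.3884 kPa, rounded to 4 dp:

4993.3884 kPa


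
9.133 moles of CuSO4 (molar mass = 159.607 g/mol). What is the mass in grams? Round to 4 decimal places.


mass = n * M
mass = 9.133 * 159.607
mass = 1457.690731 g, rounded to 4 dp:

1457.6907 g


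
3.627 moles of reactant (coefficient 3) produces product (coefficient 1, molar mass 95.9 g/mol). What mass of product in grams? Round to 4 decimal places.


Use the coefficient ratio to convert reactant moles to product moles, then multiply by the product's molar mass.
moles_P = moles_R * (coeff_P / coeff_R) = 3.627 * (1/3) = 1.209
mass_P = moles_P * M_P = 1.209 * 95.9
mass_P = 115.9431 g, rounded to 4 dp:

115.9431 g


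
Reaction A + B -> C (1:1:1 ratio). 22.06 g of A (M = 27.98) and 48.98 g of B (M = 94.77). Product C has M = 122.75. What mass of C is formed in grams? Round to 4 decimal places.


Find moles of each reactant; the smaller value is the limiting reagent in a 1:1:1 reaction, so moles_C equals moles of the limiter.
n_A = mass_A / M_A = 22.06 / 27.98 = 0.78842 mol
n_B = mass_B / M_B = 48.98 / 94.77 = 0.51683 mol
Limiting reagent: B (smaller), n_limiting = 0.51683 mol
mass_C = n_limiting * M_C = 0.51683 * 122.75
mass_C = 63.4408825 g, rounded to 4 dp:

63.4409 g


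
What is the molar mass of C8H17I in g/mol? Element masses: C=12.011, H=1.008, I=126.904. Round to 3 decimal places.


M = sum(count * atomic_mass) over atoms.
M = 8*12.011 + 17*1.008 + 1*126.904
M = 96.088 + 17.136 + 126.904
M = 240.128 g/mol, rounded to 3 dp:

240.128 g/mol


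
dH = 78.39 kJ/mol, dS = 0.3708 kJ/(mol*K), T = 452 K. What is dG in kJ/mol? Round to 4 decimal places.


Gibbs: dG = dH - T*dS (consistent units, dS already in kJ/(mol*K)).
T*dS = 452 * 0.3708 = 167.6016
dG = 78.39 - (167.6016)
dG = -89.2116 kJ/mol, rounded to 4 dp:

-89.2116 kJ/mol


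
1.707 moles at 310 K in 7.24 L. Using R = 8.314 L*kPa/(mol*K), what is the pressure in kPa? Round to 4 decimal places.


PV = nRT, solve for P = nRT / V.
nRT = 1.707 * 8.314 * 310 = 4399.5194
P = 4399.5194 / 7.24
P = 607.66842541 kPa, rounded to 4 dp:

607.6684 kPa


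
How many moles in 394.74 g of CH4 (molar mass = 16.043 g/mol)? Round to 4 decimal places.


n = mass / M
n = 394.74 / 16.043
n = 24.60512373 mol, rounded to 4 dp:

24.6051 mol


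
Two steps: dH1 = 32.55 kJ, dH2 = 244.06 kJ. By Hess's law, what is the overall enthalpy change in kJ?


Hess's law: enthalpy is a state function, so add the step enthalpies.
dH_total = dH1 + dH2 = 32.55 + (244.06)
dH_total = 276.61 kJ:

276.61 kJ


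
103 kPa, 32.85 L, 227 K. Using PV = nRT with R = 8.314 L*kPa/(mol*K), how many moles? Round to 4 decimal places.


PV = nRT, solve for n = PV / (RT).
PV = 103 * 32.85 = 3383.55
RT = 8.314 * 227 = 1887.278
n = 3383.55 / 1887.278
n = 1.79282014 mol, rounded to 4 dp:

1.7928 mol


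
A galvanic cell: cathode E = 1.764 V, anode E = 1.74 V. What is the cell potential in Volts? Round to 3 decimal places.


Standard cell potential: E_cell = E_cathode - E_anode.
E_cell = 1.764 - (1.74)
E_cell = 0.024 V, rounded to 3 dp:

0.024 V


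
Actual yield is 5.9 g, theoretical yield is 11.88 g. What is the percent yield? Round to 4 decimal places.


% yield = 100 * actual / theoretical
% yield = 100 * 5.9 / 11.88
% yield = 49.66329966 %, rounded to 4 dp:

49.6633 %


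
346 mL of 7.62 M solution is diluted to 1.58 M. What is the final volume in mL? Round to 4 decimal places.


Dilution: M1*V1 = M2*V2, solve for V2.
V2 = M1*V1 / M2
V2 = 7.62 * 346 / 1.58
V2 = 2636.52 / 1.58
V2 = 1668.6835443 mL, rounded to 4 dp:

1668.6835 mL


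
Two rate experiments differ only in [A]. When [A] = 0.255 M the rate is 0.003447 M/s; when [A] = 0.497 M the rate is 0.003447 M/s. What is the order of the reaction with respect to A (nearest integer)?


Rate is proportional to [A]^n, so rate2/rate1 = ([A]2/[A]1)^n. Take logs to solve for n.
rate2/rate1 = 0.003447 / 0.003447 = 1.0
[A]2/[A]1 = 0.497 / 0.255 = 1.949
n = ln(1.0) / ln(1.949) = 0.0
Nearest integer order:

0


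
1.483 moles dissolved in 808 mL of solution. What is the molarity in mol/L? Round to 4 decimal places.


Convert volume to liters: V_L = V_mL / 1000.
V_L = 808 / 1000 = 0.808 L
M = n / V_L = 1.483 / 0.808
M = 1.83539604 mol/L, rounded to 4 dp:

1.8354 mol/L


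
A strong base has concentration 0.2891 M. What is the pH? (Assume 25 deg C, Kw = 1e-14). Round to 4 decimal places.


A strong base dissociates completely, so [OH-] equals the given concentration.
pOH = -log10([OH-]) = -log10(0.2891) = 0.538952
pH = 14 - pOH = 14 - 0.538952
pH = 13.461048, rounded to 4 dp:

13.4610


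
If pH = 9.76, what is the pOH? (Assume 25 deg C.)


At 25 deg C, pH + pOH = 14.
pOH = 14 - pH = 14 - 9.76
pOH = 4.24:

4.24


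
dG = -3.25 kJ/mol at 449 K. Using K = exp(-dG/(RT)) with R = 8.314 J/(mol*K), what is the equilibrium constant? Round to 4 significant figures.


dG is in kJ/mol; multiply by 1000 to match R in J/(mol*K).
RT = 8.314 * 449 = 3732.986 J/mol
exponent = -dG*1000 / (RT) = -(-3.25*1000) / 3732.986 = 0.87061671
K = exp(0.87061671)
K = 2.3883833, rounded to 4 significant figures:

2.388


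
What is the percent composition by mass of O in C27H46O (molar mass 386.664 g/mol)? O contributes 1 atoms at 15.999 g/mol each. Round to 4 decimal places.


pct = 100 * (n_elem * M_elem) / M_total
mass_contribution = 1 * 15.999 = 15.999 g/mol
pct = 100 * 15.999 / 386.664
pct = 4.13770095 %, rounded to 4 dp:

4.1377 %


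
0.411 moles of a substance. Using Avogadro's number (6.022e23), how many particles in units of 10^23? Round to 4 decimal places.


N = n * NA, then divide by 1e23 for the requested units.
N / 1e23 = n * 6.022
N / 1e23 = 0.411 * 6.022
N / 1e23 = 2.475042, rounded to 4 dp:

2.4750


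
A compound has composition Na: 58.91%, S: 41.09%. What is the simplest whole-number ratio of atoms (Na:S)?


Assume 100 g of compound, divide each mass% by atomic mass to get moles, then normalize by the smallest to get a raw atom ratio.
Moles per 100 g: Na: 58.91/22.99 = 2.5624, S: 41.09/32.065 = 1.2815
Raw ratio (divide by min = 1.2815): Na: 2.0, S: 1.0
Multiply by 1 to clear fractions: Na: 2.0 ~= 2, S: 1.0 ~= 1
Reduce by GCD to get the simplest whole-number ratio:

2:1


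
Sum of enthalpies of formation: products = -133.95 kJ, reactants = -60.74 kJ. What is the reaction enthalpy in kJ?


dH_rxn = sum(dH_f products) - sum(dH_f reactants)
dH_rxn = -133.95 - (-60.74)
dH_rxn = -73.21 kJ:

-73.21 kJ


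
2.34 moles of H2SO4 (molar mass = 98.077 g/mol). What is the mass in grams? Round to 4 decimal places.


mass = n * M
mass = 2.34 * 98.077
mass = 229.50018 g, rounded to 4 dp:

229.5002 g


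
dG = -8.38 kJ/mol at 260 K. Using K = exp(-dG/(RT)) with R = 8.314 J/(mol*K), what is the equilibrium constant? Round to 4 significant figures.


dG is in kJ/mol; multiply by 1000 to match R in J/(mol*K).
RT = 8.314 * 260 = 2161.64 J/mol
exponent = -dG*1000 / (RT) = -(-8.38*1000) / 2161.64 = 3.87668622
K = exp(3.87668622)
K = 48.264013, rounded to 4 significant figures:

48.26


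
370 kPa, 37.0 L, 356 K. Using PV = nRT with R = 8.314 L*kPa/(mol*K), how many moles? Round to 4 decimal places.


PV = nRT, solve for n = PV / (RT).
PV = 370 * 37.0 = 13690.0
RT = 8.314 * 356 = 2959.784
n = 13690.0 / 2959.784
n = 4.62533752 mol, rounded to 4 dp:

4.6253 mol


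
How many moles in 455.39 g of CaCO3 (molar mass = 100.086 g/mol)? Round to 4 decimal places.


n = mass / M
n = 455.39 / 100.086
n = 4.54998701 mol, rounded to 4 dp:

4.5500 mol


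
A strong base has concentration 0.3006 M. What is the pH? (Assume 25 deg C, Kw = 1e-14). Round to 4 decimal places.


A strong base dissociates completely, so [OH-] equals the given concentration.
pOH = -log10([OH-]) = -log10(0.3006) = 0.522011
pH = 14 - pOH = 14 - 0.522011
pH = 13.477989, rounded to 4 dp:

13.4780


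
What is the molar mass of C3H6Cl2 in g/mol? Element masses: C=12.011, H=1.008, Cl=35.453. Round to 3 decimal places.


M = sum(count * atomic_mass) over atoms.
M = 3*12.011 + 6*1.008 + 2*35.453
M = 36.033 + 6.048 + 70.906
M = 112.987 g/mol, rounded to 3 dp:

112.987 g/mol


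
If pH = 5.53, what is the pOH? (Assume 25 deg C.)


At 25 deg C, pH + pOH = 14.
pOH = 14 - pH = 14 - 5.53
pOH = 8.47:

8.47


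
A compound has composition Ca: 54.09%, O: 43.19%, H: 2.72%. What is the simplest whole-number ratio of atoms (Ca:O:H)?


Assume 100 g of compound, divide each mass% by atomic mass to get moles, then normalize by the smallest to get a raw atom ratio.
Moles per 100 g: Ca: 54.09/40.078 = 1.3496, O: 43.19/15.999 = 2.6995, H: 2.72/1.008 = 2.6984
Raw ratio (divide by min = 1.3496): Ca: 1.0, O: 2.0, H: 1.999
Multiply by 1 to clear fractions: Ca: 1.0 ~= 1, O: 2.0 ~= 2, H: 1.999 ~= 2
Reduce by GCD to get the simplest whole-number ratio:

1:2:2


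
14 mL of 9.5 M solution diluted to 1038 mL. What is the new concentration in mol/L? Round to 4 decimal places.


Dilution: M1*V1 = M2*V2, solve for M2.
M2 = M1*V1 / V2
M2 = 9.5 * 14 / 1038
M2 = 133.0 / 1038
M2 = 0.12813102 mol/L, rounded to 4 dp:

0.1281 mol/L


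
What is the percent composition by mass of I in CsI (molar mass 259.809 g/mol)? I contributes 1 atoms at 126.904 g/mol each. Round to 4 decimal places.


pct = 100 * (n_elem * M_elem) / M_total
mass_contribution = 1 * 126.904 = 126.904 g/mol
pct = 100 * 126.904 / 259.809
pct = 48.84511314 %, rounded to 4 dp:

48.8451 %


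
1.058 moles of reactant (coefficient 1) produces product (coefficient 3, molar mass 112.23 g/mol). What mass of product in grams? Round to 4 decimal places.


Use the coefficient ratio to convert reactant moles to product moles, then multiply by the product's molar mass.
moles_P = moles_R * (coeff_P / coeff_R) = 1.058 * (3/1) = 3.174
mass_P = moles_P * M_P = 3.174 * 112.23
mass_P = 356.21802 g, rounded to 4 dp:

356.2180 g


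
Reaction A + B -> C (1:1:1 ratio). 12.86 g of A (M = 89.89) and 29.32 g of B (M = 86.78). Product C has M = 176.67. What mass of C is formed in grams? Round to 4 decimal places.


Find moles of each reactant; the smaller value is the limiting reagent in a 1:1:1 reaction, so moles_C equals moles of the limiter.
n_A = mass_A / M_A = 12.86 / 89.89 = 0.143064 mol
n_B = mass_B / M_B = 29.32 / 86.78 = 0.337866 mol
Limiting reagent: A (smaller), n_limiting = 0.143064 mol
mass_C = n_limiting * M_C = 0.143064 * 176.67
mass_C = 25.27511688 g, rounded to 4 dp:

25.2751 g
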